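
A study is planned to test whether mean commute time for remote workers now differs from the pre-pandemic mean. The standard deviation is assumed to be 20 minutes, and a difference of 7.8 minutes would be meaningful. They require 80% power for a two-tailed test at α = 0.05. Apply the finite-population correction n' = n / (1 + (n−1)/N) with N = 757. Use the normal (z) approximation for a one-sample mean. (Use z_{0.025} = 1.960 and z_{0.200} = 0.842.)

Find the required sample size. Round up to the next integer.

n = 49

n = (z_{α/2} + z_β)² · σ² / δ²
  = (1.960 + 0.842)² · 20² / 7.8²
  = 7.8512 · 400 / 60.84
  = 51.62
Finite-population correction (N = 757): 51.62 / (1 + (51.62 − 1)/757) = 48.38.
Round up → n = 49.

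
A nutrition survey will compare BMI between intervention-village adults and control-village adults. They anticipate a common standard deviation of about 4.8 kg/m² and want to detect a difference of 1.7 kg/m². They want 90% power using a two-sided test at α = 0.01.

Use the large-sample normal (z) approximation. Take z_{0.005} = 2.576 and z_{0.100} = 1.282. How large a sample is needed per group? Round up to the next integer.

n = 238 per group

n = (z_{α/2} + z_β)² · (σ₁² + σ₂²) / δ²
  = (2.576 + 1.282)² · (2·4.8² = 46.08) / 1.7²
  = 14.8842 · 46.08 / 2.89
  = 237.32
Round up → n = 238 per group.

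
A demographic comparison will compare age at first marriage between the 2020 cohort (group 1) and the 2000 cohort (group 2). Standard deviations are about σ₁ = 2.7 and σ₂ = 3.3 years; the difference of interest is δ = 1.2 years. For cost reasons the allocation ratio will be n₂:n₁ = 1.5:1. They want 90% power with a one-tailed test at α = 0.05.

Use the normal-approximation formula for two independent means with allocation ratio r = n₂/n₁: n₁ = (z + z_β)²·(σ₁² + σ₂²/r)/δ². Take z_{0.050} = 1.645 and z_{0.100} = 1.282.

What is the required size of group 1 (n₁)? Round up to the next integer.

n₁ = (z_α + z_β)² · (σ₁² + σ₂²/r) / δ²
   = (1.645 + 1.282)² · (2.7² + 3.3²/1.5) / 1.2²
   = 8.5673 · (7.29 + 7.26) / 1.44
   = 8.5673 · 14.55 / 1.44
   = 86.57
Round up → n₁ = 87; n₂ = r·n₁ = 1.5 × 87 = 131.

n₁ = 87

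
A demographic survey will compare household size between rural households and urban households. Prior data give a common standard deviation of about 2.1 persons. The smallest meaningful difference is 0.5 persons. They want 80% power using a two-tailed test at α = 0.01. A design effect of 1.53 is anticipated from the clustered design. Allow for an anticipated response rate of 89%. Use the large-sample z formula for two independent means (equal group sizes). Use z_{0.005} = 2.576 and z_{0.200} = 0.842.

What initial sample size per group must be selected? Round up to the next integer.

n = (z_{α/2} + z_β)² · (σ₁² + σ₂²) / δ²
  = (2.576 + 0.842)² · (2·2.1² = 8.82) / 0.5²
  = 11.6827 · 8.82 / 0.25
  = 412.17
Design effect: 1.53 × 412.17 = 630.61.
Adjust for 89% response: 630.61 / 0.89 = 708.56.
Round up → n = 709 per group.

n = 709 per group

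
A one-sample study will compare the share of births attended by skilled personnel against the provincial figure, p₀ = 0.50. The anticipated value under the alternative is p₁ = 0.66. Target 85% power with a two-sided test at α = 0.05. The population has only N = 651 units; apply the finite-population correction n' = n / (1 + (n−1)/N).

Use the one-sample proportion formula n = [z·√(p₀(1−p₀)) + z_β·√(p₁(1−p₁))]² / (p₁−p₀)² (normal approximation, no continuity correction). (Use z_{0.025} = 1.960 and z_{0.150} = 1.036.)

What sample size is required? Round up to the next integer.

n = 75

n = [z_{α/2}·√(p₀q₀) + z_β·√(p₁q₁)]² / (p₁ − p₀)²
  = [1.960·√(0.50·0.50) + 1.036·√(0.66·0.34)]² / (0.16)²
  = [1.960·0.5000 + 1.036·0.4737]² / 0.0256
  = [1.4708]² / 0.0256
  = 84.50
Finite-population correction (N = 651): 84.50 / (1 + (84.50 − 1)/651) = 74.89.
Round up → n = 75.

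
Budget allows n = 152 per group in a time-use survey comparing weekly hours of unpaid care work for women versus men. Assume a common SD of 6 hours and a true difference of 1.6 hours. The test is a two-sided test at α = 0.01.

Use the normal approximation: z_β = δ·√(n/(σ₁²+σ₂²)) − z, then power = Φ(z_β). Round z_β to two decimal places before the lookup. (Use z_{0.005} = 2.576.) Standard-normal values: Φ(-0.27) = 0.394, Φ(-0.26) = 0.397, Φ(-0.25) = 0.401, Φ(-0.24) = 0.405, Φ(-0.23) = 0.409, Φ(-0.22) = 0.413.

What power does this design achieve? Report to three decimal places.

z_β = δ·√(n/(σ₁²+σ₂²)) − z_{α/2}
    = 1.6 · √(152/72) − 2.576
    = 1.6 · 1.45297 − 2.576
    = 2.3247 − 2.576 = -0.2513 → -0.25
Power = Φ(-0.25) = 0.401.

Power ≈ 0.401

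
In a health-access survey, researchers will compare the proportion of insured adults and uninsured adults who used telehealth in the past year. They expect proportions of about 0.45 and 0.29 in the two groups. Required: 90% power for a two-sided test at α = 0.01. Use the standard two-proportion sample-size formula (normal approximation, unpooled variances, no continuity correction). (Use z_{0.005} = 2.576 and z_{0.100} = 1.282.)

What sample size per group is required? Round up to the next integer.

n = 264 per group

n = (z_{α/2} + z_β)² · [p₁(1−p₁) + p₂(1−p₂)] / (p₁ − p₂)²
  = (2.576 + 1.282)² · (0.45·0.55 + 0.29·0.71) / (0.16)²
  = (3.858)² · (0.2475 + 0.2059) / 0.0256
  = 14.8842 · 0.4534 / 0.0256
  = 263.61
Round up → n = 264 per group.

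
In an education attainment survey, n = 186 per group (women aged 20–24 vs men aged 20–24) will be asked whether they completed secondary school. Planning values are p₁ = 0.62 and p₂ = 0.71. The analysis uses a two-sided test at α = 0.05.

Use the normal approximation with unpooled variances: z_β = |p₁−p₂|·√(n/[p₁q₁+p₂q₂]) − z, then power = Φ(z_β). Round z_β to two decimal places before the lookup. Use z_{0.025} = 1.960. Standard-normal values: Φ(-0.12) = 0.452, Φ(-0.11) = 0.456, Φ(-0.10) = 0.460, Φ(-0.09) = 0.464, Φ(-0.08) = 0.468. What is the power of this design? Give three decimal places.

z_β = |p₁−p₂|·√(n/[p₁q₁+p₂q₂]) − z_{α/2}
    = 0.09 · √(186/0.4415) − 1.960
    = 0.09 · 20.5254 − 1.960
    = 1.8473 − 1.960 = -0.1127 → -0.11
Power = Φ(-0.11) = 0.456.

Power ≈ 0.456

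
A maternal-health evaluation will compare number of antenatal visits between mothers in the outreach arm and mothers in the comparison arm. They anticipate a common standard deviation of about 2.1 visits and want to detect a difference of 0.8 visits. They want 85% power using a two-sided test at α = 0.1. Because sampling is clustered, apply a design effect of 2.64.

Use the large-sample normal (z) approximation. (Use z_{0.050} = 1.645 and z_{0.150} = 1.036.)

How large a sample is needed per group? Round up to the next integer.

n = 262 per group

n = (z_{α/2} + z_β)² · (σ₁² + σ₂²) / δ²
  = (1.645 + 1.036)² · (2·2.1² = 8.82) / 0.8²
  = 7.1878 · 8.82 / 0.64
  = 99.06
Design effect: 2.64 × 99.06 = 261.51.
Round up → n = 262 per group.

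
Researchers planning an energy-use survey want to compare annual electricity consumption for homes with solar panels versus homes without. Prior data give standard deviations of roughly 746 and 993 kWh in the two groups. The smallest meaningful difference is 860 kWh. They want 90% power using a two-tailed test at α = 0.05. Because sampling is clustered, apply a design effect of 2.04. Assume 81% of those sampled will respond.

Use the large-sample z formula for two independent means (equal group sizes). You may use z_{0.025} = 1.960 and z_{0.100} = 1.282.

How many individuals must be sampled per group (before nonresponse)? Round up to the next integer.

n = 56 per group

n = (z_{α/2} + z_β)² · (σ₁² + σ₂²) / δ²
  = (1.960 + 1.282)² · (746² + 993² = 1542565) / 860²
  = 10.5106 · 1542565 / 739600
  = 21.92
Design effect: 2.04 × 21.92 = 44.72.
Adjust for 81% response: 44.72 / 0.81 = 55.21.
Round up → n = 56 per group.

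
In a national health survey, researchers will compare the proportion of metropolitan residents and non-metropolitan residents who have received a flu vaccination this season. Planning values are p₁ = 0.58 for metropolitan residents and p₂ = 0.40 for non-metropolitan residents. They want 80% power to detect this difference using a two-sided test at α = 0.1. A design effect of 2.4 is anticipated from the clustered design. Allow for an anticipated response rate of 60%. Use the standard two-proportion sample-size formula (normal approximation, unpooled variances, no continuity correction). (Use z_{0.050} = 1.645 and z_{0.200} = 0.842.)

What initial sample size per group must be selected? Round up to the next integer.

n = 370 per group

n = (z_{α/2} + z_β)² · [p₁(1−p₁) + p₂(1−p₂)] / (p₁ − p₂)²
  = (1.645 + 0.842)² · (0.58·0.42 + 0.40·0.60) / (0.18)²
  = (2.487)² · (0.2436 + 0.2400) / 0.0324
  = 6.1852 · 0.4836 / 0.0324
  = 92.32
Design effect: 2.4 × 92.32 = 221.57.
Adjust for 60% response: 221.57 / 0.60 = 369.28.
Round up → n = 370 per group.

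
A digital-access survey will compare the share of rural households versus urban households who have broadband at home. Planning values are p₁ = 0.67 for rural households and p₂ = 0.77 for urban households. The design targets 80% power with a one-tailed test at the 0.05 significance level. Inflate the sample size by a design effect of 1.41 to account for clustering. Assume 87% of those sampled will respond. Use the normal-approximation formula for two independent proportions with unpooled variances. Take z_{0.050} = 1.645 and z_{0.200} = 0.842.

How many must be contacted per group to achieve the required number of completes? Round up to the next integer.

n = (z_α + z_β)² · [p₁(1−p₁) + p₂(1−p₂)] / (p₁ − p₂)²
  = (1.645 + 0.842)² · (0.67·0.33 + 0.77·0.23) / (-0.10)²
  = (2.487)² · (0.2211 + 0.1771) / 0.0100
  = 6.1852 · 0.3982 / 0.0100
  = 246.29
Design effect: 1.41 × 246.29 = 347.27.
Adjust for 87% response: 347.27 / 0.87 = 399.17.
Round up → n = 400 per group.

n = 400 per group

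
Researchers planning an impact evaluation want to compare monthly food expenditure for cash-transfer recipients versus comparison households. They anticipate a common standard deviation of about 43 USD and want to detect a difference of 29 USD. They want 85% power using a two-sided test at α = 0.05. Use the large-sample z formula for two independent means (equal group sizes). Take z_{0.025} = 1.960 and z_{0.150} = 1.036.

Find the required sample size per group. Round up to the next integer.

n = (z_{α/2} + z_β)² · (σ₁² + σ₂²) / δ²
  = (1.960 + 1.036)² · (2·43² = 3698) / 29²
  = 8.9760 · 3698 / 841
  = 39.47
Round up → n = 40 per group.

n = 40 per group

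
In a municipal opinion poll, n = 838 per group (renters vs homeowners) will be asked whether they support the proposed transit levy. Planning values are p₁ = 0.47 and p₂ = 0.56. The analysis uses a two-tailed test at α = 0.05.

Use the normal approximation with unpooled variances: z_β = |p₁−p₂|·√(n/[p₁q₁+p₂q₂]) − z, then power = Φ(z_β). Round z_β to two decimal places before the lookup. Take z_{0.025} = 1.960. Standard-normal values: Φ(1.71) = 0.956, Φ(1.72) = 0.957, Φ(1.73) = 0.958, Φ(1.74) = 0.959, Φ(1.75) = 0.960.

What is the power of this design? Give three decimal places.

Power ≈ 0.959

z_β = |p₁−p₂|·√(n/[p₁q₁+p₂q₂]) − z_{α/2}
    = 0.09 · √(838/0.4955) − 1.960
    = 0.09 · 41.1245 − 1.960
    = 3.7012 − 1.960 = 1.7412 → 1.74
Power = Φ(1.74) = 0.959.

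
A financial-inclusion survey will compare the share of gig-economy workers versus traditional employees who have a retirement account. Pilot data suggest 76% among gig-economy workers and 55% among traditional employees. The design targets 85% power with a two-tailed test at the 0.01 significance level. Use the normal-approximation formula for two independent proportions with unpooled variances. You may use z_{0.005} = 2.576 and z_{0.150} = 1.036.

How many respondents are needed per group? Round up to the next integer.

n = 128 per group

n = (z_{α/2} + z_β)² · [p₁(1−p₁) + p₂(1−p₂)] / (p₁ − p₂)²
  = (2.576 + 1.036)² · (0.76·0.24 + 0.55·0.45) / (0.21)²
  = (3.612)² · (0.1824 + 0.2475) / 0.0441
  = 13.0465 · 0.4299 / 0.0441
  = 127.18
Round up → n = 128 per group.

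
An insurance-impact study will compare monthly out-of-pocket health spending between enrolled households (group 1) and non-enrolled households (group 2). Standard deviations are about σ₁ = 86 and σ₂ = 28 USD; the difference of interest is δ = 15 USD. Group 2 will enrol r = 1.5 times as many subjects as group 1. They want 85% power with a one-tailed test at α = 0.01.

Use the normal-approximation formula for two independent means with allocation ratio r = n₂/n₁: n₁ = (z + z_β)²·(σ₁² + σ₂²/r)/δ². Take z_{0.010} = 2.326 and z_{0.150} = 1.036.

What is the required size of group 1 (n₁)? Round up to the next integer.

n₁ = 398

n₁ = (z_α + z_β)² · (σ₁² + σ₂²/r) / δ²
   = (2.326 + 1.036)² · (86² + 28²/1.5) / 15²
   = 11.3030 · (7396 + 522.6667) / 225
   = 11.3030 · 7918.7 / 225
   = 397.80
Round up → n₁ = 398; n₂ = r·n₁ = 1.5 × 398 = 597.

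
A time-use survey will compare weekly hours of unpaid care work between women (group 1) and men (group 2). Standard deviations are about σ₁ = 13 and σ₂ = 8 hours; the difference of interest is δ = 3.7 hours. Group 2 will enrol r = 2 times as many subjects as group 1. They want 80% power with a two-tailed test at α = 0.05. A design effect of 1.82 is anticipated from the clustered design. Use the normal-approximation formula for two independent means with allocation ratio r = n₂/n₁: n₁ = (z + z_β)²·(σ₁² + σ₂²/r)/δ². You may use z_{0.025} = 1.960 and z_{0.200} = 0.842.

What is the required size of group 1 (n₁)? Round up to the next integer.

n₁ = 210

n₁ = (z_{α/2} + z_β)² · (σ₁² + σ₂²/r) / δ²
   = (1.960 + 0.842)² · (13² + 8²/2) / 3.7²
   = 7.8512 · (169 + 32) / 13.69
   = 7.8512 · 201 / 13.69
   = 115.27
Design effect: 1.82 × 115.27 = 209.80.
Round up → n₁ = 210; n₂ = r·n₁ = 2 × 210 = 420.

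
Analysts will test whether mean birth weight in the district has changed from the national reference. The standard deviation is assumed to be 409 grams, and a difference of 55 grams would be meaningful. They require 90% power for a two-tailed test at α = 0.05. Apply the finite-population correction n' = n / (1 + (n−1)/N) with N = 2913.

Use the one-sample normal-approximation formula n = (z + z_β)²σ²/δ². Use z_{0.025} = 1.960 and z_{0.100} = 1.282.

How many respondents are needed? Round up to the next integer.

n = 485

n = (z_{α/2} + z_β)² · σ² / δ²
  = (1.960 + 1.282)² · 409² / 55²
  = 10.5106 · 167281 / 3025
  = 581.23
Finite-population correction (N = 2913): 581.23 / (1 + (581.23 − 1)/2913) = 484.69.
Round up → n = 485.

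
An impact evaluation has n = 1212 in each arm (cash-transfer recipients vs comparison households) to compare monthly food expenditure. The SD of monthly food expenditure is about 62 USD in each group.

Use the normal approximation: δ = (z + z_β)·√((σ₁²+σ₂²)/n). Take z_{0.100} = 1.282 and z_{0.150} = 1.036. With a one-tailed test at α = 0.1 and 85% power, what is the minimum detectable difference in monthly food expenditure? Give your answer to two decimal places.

Minimum detectable difference ≈ 5.84 USD

δ = (z_α + z_β) · √((σ₁²+σ₂²)/n)
  = (1.282 + 1.036) · √(7688/1212)
  = 2.318 · √6.3432
  = 2.318 · 2.5186
  = 5.8381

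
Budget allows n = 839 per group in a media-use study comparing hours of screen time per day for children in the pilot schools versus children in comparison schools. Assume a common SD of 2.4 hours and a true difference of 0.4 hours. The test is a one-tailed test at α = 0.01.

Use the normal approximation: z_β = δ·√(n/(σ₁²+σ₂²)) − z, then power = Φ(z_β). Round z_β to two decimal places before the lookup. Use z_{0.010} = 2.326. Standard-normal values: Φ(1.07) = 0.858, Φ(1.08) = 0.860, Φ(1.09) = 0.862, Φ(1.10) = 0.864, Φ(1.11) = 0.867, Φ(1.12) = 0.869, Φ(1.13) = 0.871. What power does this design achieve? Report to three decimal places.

Power ≈ 0.862

z_β = δ·√(n/(σ₁²+σ₂²)) − z_α
    = 0.4 · √(839/11.52) − 2.326
    = 0.4 · 8.53404 − 2.326
    = 3.4136 − 2.326 = 1.0876 → 1.09
Power = Φ(1.09) = 0.862.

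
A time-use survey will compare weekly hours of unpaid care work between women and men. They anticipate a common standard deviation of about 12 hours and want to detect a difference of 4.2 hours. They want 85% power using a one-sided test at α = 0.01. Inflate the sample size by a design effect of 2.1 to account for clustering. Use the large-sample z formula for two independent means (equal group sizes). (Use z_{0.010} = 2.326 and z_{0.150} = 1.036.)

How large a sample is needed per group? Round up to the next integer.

n = (z_α + z_β)² · (σ₁² + σ₂²) / δ²
  = (2.326 + 1.036)² · (2·12² = 288) / 4.2²
  = 11.3030 · 288 / 17.64
  = 184.54
Design effect: 2.1 × 184.54 = 387.53.
Round up → n = 388 per group.

n = 388 per group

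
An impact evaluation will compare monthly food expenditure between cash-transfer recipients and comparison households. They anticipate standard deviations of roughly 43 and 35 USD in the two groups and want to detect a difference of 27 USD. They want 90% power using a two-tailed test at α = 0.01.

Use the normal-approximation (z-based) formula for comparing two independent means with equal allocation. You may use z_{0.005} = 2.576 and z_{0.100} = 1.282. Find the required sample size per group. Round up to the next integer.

n = (z_{α/2} + z_β)² · (σ₁² + σ₂²) / δ²
  = (2.576 + 1.282)² · (43² + 35² = 3074) / 27²
  = 14.8842 · 3074 / 729
  = 62.76
Round up → n = 63 per group.

n = 63 per group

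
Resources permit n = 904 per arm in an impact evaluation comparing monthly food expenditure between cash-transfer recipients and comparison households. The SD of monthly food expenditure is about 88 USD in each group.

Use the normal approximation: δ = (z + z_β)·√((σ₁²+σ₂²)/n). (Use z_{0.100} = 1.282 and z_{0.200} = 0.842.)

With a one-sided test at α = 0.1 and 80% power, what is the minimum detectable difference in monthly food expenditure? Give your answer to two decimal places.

δ = (z_α + z_β) · √((σ₁²+σ₂²)/n)
  = (1.282 + 0.842) · √(15488/904)
  = 2.124 · √17.1327
  = 2.124 · 4.1392
  = 8.7916

Minimum detectable difference ≈ 8.79 USD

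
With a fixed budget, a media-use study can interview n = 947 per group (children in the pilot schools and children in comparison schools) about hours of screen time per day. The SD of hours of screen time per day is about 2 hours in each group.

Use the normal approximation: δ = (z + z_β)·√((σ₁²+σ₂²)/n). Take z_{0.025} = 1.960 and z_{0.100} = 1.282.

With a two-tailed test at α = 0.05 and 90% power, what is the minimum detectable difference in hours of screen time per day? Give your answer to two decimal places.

δ = (z_{α/2} + z_β) · √((σ₁²+σ₂²)/n)
  = (1.960 + 1.282) · √(8/947)
  = 3.242 · √0.00845
  = 3.242 · 0.0919
  = 0.2980

Minimum detectable difference ≈ 0.30 hours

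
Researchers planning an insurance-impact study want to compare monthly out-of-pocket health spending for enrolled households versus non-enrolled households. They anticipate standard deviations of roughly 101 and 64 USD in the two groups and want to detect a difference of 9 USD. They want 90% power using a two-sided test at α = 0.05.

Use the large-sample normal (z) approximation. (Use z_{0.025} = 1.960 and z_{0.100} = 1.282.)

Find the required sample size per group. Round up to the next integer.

n = 1856 per group

n = (z_{α/2} + z_β)² · (σ₁² + σ₂²) / δ²
  = (1.960 + 1.282)² · (101² + 64² = 14297) / 9²
  = 10.5106 · 14297 / 81
  = 1855.18
Round up → n = 1856 per group.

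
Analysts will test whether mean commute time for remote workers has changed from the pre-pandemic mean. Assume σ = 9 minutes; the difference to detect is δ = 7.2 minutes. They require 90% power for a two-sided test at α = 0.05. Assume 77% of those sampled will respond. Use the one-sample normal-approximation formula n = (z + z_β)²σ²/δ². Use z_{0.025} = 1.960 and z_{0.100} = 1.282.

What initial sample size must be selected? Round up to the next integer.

n = 22

n = (z_{α/2} + z_β)² · σ² / δ²
  = (1.960 + 1.282)² · 9² / 7.2²
  = 10.5106 · 81 / 51.84
  = 16.42
Adjust for 77% response: 16.42 / 0.77 = 21.33.
Round up → n = 22.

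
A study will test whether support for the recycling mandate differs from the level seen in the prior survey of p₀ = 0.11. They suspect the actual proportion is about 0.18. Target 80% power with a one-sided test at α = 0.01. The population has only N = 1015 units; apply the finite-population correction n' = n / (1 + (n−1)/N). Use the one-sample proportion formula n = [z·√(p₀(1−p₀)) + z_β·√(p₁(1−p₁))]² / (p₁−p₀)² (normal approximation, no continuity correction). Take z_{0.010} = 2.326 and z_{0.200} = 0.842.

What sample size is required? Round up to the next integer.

n = 185

n = [z_α·√(p₀q₀) + z_β·√(p₁q₁)]² / (p₁ − p₀)²
  = [2.326·√(0.11·0.89) + 0.842·√(0.18·0.82)]² / (0.07)²
  = [2.326·0.3129 + 0.842·0.3842]² / 0.0049
  = [1.0513]² / 0.0049
  = 225.54
Finite-population correction (N = 1015): 225.54 / (1 + (225.54 − 1)/1015) = 184.69.
Round up → n = 185.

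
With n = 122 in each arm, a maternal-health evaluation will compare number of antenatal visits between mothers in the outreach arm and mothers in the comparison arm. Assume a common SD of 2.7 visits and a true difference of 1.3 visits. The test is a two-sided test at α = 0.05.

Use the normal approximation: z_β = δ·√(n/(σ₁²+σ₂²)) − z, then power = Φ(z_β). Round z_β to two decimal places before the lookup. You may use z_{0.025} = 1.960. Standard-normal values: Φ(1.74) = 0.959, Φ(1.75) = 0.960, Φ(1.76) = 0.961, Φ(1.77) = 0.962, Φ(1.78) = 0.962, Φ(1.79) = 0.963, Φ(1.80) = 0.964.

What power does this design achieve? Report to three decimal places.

Power ≈ 0.964

z_β = δ·√(n/(σ₁²+σ₂²)) − z_{α/2}
    = 1.3 · √(122/14.58) − 1.960
    = 1.3 · 2.89269 − 1.960
    = 3.7605 − 1.960 = 1.8005 → 1.80
Power = Φ(1.80) = 0.964.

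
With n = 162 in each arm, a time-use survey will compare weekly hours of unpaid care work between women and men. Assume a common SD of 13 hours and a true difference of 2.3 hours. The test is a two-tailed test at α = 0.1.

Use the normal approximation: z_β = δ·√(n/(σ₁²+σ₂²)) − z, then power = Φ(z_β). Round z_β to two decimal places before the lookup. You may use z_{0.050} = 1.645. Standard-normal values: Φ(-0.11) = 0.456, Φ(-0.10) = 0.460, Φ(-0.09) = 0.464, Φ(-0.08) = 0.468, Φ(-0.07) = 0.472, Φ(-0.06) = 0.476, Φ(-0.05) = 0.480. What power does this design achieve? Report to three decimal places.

Power ≈ 0.480

z_β = δ·√(n/(σ₁²+σ₂²)) − z_{α/2}
    = 2.3 · √(162/338) − 1.645
    = 2.3 · 0.69231 − 1.645
    = 1.5923 − 1.645 = -0.0527 → -0.05
Power = Φ(-0.05) = 0.480.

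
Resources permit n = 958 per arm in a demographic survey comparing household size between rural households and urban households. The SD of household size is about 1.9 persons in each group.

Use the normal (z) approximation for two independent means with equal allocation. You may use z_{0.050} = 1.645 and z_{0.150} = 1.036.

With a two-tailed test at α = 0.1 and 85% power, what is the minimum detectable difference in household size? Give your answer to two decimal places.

Minimum detectable difference ≈ 0.23 persons

δ = (z_{α/2} + z_β) · √((σ₁²+σ₂²)/n)
  = (1.645 + 1.036) · √(7.22/958)
  = 2.681 · √0.00754
  = 2.681 · 0.0868
  = 0.2327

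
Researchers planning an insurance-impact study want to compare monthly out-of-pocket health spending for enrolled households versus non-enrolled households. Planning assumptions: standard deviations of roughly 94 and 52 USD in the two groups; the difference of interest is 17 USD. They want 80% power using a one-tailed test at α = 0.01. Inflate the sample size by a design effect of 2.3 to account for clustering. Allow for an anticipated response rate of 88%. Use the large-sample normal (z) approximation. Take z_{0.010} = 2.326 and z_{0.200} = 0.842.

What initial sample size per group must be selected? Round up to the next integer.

n = (z_α + z_β)² · (σ₁² + σ₂²) / δ²
  = (2.326 + 0.842)² · (94² + 52² = 11540) / 17²
  = 10.0362 · 11540 / 289
  = 400.75
Design effect: 2.3 × 400.75 = 921.74.
Adjust for 88% response: 921.74 / 0.88 = 1047.43.
Round up → n = 1048 per group.

n = 1048 per group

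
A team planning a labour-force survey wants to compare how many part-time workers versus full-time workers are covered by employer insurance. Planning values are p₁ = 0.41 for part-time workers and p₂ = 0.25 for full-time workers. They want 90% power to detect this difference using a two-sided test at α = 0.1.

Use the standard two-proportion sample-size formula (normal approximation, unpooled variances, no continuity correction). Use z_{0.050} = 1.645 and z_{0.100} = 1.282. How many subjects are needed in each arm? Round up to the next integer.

n = (z_{α/2} + z_β)² · [p₁(1−p₁) + p₂(1−p₂)] / (p₁ − p₂)²
  = (1.645 + 1.282)² · (0.41·0.59 + 0.25·0.75) / (0.16)²
  = (2.927)² · (0.2419 + 0.1875) / 0.0256
  = 8.5673 · 0.4294 / 0.0256
  = 143.70
Round up → n = 144 per group.

n = 144 per group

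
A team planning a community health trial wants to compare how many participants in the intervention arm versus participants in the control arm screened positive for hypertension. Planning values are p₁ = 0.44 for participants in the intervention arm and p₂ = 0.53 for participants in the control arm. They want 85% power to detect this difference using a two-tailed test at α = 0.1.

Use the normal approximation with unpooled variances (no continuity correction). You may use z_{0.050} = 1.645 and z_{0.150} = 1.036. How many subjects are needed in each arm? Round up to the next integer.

n = (z_{α/2} + z_β)² · [p₁(1−p₁) + p₂(1−p₂)] / (p₁ − p₂)²
  = (1.645 + 1.036)² · (0.44·0.56 + 0.53·0.47) / (-0.09)²
  = (2.681)² · (0.2464 + 0.2491) / 0.0081
  = 7.1878 · 0.4955 / 0.0081
  = 439.70
Round up → n = 440 per group.

n = 440 per group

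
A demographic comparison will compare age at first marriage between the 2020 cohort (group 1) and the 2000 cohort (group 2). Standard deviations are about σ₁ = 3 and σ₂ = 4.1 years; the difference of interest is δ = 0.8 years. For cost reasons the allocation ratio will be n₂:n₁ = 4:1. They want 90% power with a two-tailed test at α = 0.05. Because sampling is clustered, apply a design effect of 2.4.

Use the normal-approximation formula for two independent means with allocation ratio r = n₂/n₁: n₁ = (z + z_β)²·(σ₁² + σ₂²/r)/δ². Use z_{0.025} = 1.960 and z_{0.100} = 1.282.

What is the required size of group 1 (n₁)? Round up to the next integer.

n₁ = 521

n₁ = (z_{α/2} + z_β)² · (σ₁² + σ₂²/r) / δ²
   = (1.960 + 1.282)² · (3² + 4.1²/4) / 0.8²
   = 10.5106 · (9 + 4.2025) / 0.64
   = 10.5106 · 13.2025 / 0.64
   = 216.82
Design effect: 2.4 × 216.82 = 520.37.
Round up → n₁ = 521; n₂ = r·n₁ = 4 × 521 = 2084.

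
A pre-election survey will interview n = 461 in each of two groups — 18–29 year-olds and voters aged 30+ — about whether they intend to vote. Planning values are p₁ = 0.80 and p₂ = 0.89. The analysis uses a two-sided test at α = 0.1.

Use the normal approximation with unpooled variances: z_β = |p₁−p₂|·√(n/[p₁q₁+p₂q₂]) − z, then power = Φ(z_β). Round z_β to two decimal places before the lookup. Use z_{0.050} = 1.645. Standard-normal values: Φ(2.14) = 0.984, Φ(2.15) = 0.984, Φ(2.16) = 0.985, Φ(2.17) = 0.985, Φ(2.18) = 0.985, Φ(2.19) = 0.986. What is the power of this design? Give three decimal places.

Power ≈ 0.985

z_β = |p₁−p₂|·√(n/[p₁q₁+p₂q₂]) − z_{α/2}
    = 0.09 · √(461/0.2579) − 1.645
    = 0.09 · 42.2790 − 1.645
    = 3.8051 − 1.645 = 2.1601 → 2.16
Power = Φ(2.16) = 0.985.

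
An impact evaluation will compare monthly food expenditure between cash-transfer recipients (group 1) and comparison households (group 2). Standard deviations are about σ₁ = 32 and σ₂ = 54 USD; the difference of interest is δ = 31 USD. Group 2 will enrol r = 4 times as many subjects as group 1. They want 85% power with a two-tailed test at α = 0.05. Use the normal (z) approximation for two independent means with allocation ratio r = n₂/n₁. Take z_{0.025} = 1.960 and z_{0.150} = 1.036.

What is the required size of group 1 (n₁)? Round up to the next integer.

n₁ = 17

n₁ = (z_{α/2} + z_β)² · (σ₁² + σ₂²/r) / δ²
   = (1.960 + 1.036)² · (32² + 54²/4) / 31²
   = 8.9760 · (1024 + 729) / 961
   = 8.9760 · 1753 / 961
   = 16.37
Round up → n₁ = 17; n₂ = r·n₁ = 4 × 17 = 68.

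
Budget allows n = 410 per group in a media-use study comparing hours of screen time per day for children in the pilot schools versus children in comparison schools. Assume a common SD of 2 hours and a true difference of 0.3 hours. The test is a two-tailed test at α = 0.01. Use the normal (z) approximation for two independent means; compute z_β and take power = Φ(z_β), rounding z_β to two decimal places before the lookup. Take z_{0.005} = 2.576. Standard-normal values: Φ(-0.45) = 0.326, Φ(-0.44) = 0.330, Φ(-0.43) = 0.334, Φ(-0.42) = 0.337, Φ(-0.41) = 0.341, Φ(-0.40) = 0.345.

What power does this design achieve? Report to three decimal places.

Power ≈ 0.334

z_β = δ·√(n/(σ₁²+σ₂²)) − z_{α/2}
    = 0.3 · √(410/8) − 2.576
    = 0.3 · 7.15891 − 2.576
    = 2.1477 − 2.576 = -0.4283 → -0.43
Power = Φ(-0.43) = 0.334.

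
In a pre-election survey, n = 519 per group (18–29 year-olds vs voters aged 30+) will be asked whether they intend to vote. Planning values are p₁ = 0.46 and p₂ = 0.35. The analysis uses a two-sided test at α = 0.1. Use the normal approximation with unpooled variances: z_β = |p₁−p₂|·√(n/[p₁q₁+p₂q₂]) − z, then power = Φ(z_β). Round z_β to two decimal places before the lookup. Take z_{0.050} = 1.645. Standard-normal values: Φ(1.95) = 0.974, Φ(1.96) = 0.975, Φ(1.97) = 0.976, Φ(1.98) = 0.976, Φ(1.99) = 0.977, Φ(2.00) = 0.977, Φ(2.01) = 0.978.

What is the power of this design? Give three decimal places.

Power ≈ 0.977

z_β = |p₁−p₂|·√(n/[p₁q₁+p₂q₂]) − z_{α/2}
    = 0.11 · √(519/0.4759) − 1.645
    = 0.11 · 33.0237 − 1.645
    = 3.6326 − 1.645 = 1.9876 → 1.99
Power = Φ(1.99) = 0.977.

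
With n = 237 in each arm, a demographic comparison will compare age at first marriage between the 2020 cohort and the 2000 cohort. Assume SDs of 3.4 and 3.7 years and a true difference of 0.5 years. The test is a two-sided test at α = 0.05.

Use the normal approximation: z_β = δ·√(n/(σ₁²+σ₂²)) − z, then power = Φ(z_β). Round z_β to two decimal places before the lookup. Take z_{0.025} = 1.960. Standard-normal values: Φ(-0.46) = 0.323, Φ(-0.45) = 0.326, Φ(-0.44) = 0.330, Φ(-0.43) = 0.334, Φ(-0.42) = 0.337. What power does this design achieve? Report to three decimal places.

Power ≈ 0.334

z_β = δ·√(n/(σ₁²+σ₂²)) − z_{α/2}
    = 0.5 · √(237/25.25) − 1.960
    = 0.5 · 3.06368 − 1.960
    = 1.5318 − 1.960 = -0.4282 → -0.43
Power = Φ(-0.43) = 0.334.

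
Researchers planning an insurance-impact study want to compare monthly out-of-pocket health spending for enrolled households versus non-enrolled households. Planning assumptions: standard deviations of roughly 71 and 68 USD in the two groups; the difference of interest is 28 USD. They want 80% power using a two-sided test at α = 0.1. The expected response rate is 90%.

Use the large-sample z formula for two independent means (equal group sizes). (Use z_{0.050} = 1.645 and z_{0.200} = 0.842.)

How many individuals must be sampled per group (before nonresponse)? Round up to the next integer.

n = 85 per group

n = (z_{α/2} + z_β)² · (σ₁² + σ₂²) / δ²
  = (1.645 + 0.842)² · (71² + 68² = 9665) / 28²
  = 6.1852 · 9665 / 784
  = 76.25
Adjust for 90% response: 76.25 / 0.90 = 84.72.
Round up → n = 85 per group.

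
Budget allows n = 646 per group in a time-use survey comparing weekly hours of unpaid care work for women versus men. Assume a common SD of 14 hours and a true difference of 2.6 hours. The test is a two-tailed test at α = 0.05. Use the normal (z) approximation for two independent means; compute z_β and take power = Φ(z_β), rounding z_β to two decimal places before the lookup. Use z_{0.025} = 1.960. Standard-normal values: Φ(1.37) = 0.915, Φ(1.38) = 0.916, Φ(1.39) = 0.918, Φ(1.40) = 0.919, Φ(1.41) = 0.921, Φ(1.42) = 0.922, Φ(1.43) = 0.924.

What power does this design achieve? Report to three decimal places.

z_β = δ·√(n/(σ₁²+σ₂²)) − z_{α/2}
    = 2.6 · √(646/392) − 1.960
    = 2.6 · 1.28373 − 1.960
    = 3.3377 − 1.960 = 1.3777 → 1.38
Power = Φ(1.38) = 0.916.

Power ≈ 0.916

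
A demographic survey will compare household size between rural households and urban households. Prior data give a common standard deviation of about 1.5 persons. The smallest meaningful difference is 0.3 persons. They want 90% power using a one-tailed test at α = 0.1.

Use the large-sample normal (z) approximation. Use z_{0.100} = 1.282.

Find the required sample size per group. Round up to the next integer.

n = 329 per group

n = (z_α + z_β)² · (σ₁² + σ₂²) / δ²
  = (1.282 + 1.282)² · (2·1.5² = 4.5) / 0.3²
  = 6.5741 · 4.5 / 0.09
  = 328.70
Round up → n = 329 per group.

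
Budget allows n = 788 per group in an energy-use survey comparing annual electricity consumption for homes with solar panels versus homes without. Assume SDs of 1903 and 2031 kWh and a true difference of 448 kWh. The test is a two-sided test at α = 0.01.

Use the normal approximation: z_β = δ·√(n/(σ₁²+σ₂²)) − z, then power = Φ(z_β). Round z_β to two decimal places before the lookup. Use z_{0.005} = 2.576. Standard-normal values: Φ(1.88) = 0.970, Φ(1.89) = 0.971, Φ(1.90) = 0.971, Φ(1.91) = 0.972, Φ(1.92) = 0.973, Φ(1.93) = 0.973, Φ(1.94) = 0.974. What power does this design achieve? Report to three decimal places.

Power ≈ 0.974

z_β = δ·√(n/(σ₁²+σ₂²)) − z_{α/2}
    = 448 · √(788/7746370) − 2.576
    = 448 · 0.01009 − 2.576
    = 4.5185 − 2.576 = 1.9425 → 1.94
Power = Φ(1.94) = 0.974.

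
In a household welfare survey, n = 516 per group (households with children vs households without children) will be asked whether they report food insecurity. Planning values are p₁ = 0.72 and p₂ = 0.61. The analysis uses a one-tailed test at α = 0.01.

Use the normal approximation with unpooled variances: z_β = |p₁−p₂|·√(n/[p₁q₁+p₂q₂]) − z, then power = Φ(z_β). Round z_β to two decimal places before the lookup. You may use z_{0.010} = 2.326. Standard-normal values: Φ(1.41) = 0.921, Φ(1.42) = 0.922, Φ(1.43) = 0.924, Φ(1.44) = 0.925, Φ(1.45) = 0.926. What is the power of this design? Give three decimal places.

z_β = |p₁−p₂|·√(n/[p₁q₁+p₂q₂]) − z_α
    = 0.11 · √(516/0.4395) − 2.326
    = 0.11 · 34.2646 − 2.326
    = 3.7691 − 2.326 = 1.4431 → 1.44
Power = Φ(1.44) = 0.925.

Power ≈ 0.925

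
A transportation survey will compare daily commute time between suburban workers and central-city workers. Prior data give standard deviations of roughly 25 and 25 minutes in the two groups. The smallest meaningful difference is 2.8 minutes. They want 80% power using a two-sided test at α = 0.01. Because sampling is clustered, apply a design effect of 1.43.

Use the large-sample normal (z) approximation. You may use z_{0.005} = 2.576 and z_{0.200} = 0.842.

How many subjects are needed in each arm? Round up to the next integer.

n = 2664 per group

n = (z_{α/2} + z_β)² · (σ₁² + σ₂²) / δ²
  = (2.576 + 0.842)² · (25² + 25² = 1250) / 2.8²
  = 11.6827 · 1250 / 7.84
  = 1862.68
Design effect: 1.43 × 1862.68 = 2663.63.
Round up → n = 2664 per group.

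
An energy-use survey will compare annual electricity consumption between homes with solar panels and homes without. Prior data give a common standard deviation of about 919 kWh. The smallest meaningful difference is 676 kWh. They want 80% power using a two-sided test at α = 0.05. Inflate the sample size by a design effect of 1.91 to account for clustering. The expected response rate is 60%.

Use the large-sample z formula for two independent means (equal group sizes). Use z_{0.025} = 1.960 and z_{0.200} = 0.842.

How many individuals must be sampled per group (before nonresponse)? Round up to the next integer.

n = (z_{α/2} + z_β)² · (σ₁² + σ₂²) / δ²
  = (1.960 + 0.842)² · (2·919² = 1689122) / 676²
  = 7.8512 · 1689122 / 456976
  = 29.02
Design effect: 1.91 × 29.02 = 55.43.
Adjust for 60% response: 55.43 / 0.60 = 92.38.
Round up → n = 93 per group.

n = 93 per group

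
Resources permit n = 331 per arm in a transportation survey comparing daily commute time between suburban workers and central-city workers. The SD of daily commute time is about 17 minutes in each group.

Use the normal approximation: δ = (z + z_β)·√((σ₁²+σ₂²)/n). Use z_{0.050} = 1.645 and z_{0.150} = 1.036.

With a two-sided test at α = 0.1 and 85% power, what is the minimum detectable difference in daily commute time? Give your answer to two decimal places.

δ = (z_{α/2} + z_β) · √((σ₁²+σ₂²)/n)
  = (1.645 + 1.036) · √(578/331)
  = 2.681 · √1.7462
  = 2.681 · 1.3214
  = 3.5428

Minimum detectable difference ≈ 3.54 minutes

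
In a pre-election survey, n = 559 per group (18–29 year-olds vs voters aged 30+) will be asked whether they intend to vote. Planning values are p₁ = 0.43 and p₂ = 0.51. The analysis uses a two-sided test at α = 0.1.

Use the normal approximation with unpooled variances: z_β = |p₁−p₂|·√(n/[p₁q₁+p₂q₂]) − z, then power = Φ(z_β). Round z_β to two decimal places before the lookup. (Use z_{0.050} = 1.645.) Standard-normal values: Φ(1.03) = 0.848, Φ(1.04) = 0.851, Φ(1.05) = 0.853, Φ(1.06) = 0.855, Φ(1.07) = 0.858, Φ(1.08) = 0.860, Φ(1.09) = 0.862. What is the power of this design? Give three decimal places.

z_β = |p₁−p₂|·√(n/[p₁q₁+p₂q₂]) − z_{α/2}
    = 0.08 · √(559/0.4950) − 1.645
    = 0.08 · 33.6050 − 1.645
    = 2.6884 − 1.645 = 1.0434 → 1.04
Power = Φ(1.04) = 0.851.

Power ≈ 0.851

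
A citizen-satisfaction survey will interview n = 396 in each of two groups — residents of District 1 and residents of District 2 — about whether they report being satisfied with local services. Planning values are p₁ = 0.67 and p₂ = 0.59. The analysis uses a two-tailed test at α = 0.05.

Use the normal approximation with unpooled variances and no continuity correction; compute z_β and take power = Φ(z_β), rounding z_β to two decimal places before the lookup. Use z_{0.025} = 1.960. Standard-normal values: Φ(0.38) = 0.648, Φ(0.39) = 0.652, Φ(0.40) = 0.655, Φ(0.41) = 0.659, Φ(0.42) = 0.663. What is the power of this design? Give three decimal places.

z_β = |p₁−p₂|·√(n/[p₁q₁+p₂q₂]) − z_{α/2}
    = 0.08 · √(396/0.4630) − 1.960
    = 0.08 · 29.2454 − 1.960
    = 2.3396 − 1.960 = 0.3796 → 0.38
Power = Φ(0.38) = 0.648.

Power ≈ 0.648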